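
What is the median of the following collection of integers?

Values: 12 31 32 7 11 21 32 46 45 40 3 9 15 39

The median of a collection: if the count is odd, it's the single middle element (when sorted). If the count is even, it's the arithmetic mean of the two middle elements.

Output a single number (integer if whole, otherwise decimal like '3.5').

Answer: 26

Derivation:
Step 1: insert 12 -> lo=[12] (size 1, max 12) hi=[] (size 0) -> median=12
Step 2: insert 31 -> lo=[12] (size 1, max 12) hi=[31] (size 1, min 31) -> median=21.5
Step 3: insert 32 -> lo=[12, 31] (size 2, max 31) hi=[32] (size 1, min 32) -> median=31
Step 4: insert 7 -> lo=[7, 12] (size 2, max 12) hi=[31, 32] (size 2, min 31) -> median=21.5
Step 5: insert 11 -> lo=[7, 11, 12] (size 3, max 12) hi=[31, 32] (size 2, min 31) -> median=12
Step 6: insert 21 -> lo=[7, 11, 12] (size 3, max 12) hi=[21, 31, 32] (size 3, min 21) -> median=16.5
Step 7: insert 32 -> lo=[7, 11, 12, 21] (size 4, max 21) hi=[31, 32, 32] (size 3, min 31) -> median=21
Step 8: insert 46 -> lo=[7, 11, 12, 21] (size 4, max 21) hi=[31, 32, 32, 46] (size 4, min 31) -> median=26
Step 9: insert 45 -> lo=[7, 11, 12, 21, 31] (size 5, max 31) hi=[32, 32, 45, 46] (size 4, min 32) -> median=31
Step 10: insert 40 -> lo=[7, 11, 12, 21, 31] (size 5, max 31) hi=[32, 32, 40, 45, 46] (size 5, min 32) -> median=31.5
Step 11: insert 3 -> lo=[3, 7, 11, 12, 21, 31] (size 6, max 31) hi=[32, 32, 40, 45, 46] (size 5, min 32) -> median=31
Step 12: insert 9 -> lo=[3, 7, 9, 11, 12, 21] (size 6, max 21) hi=[31, 32, 32, 40, 45, 46] (size 6, min 31) -> median=26
Step 13: insert 15 -> lo=[3, 7, 9, 11, 12, 15, 21] (size 7, max 21) hi=[31, 32, 32, 40, 45, 46] (size 6, min 31) -> median=21
Step 14: insert 39 -> lo=[3, 7, 9, 11, 12, 15, 21] (size 7, max 21) hi=[31, 32, 32, 39, 40, 45, 46] (size 7, min 31) -> median=26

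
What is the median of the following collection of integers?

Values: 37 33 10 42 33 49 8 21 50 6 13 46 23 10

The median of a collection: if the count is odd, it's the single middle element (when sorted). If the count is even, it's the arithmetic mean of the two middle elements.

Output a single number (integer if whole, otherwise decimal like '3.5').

Step 1: insert 37 -> lo=[37] (size 1, max 37) hi=[] (size 0) -> median=37
Step 2: insert 33 -> lo=[33] (size 1, max 33) hi=[37] (size 1, min 37) -> median=35
Step 3: insert 10 -> lo=[10, 33] (size 2, max 33) hi=[37] (size 1, min 37) -> median=33
Step 4: insert 42 -> lo=[10, 33] (size 2, max 33) hi=[37, 42] (size 2, min 37) -> median=35
Step 5: insert 33 -> lo=[10, 33, 33] (size 3, max 33) hi=[37, 42] (size 2, min 37) -> median=33
Step 6: insert 49 -> lo=[10, 33, 33] (size 3, max 33) hi=[37, 42, 49] (size 3, min 37) -> median=35
Step 7: insert 8 -> lo=[8, 10, 33, 33] (size 4, max 33) hi=[37, 42, 49] (size 3, min 37) -> median=33
Step 8: insert 21 -> lo=[8, 10, 21, 33] (size 4, max 33) hi=[33, 37, 42, 49] (size 4, min 33) -> median=33
Step 9: insert 50 -> lo=[8, 10, 21, 33, 33] (size 5, max 33) hi=[37, 42, 49, 50] (size 4, min 37) -> median=33
Step 10: insert 6 -> lo=[6, 8, 10, 21, 33] (size 5, max 33) hi=[33, 37, 42, 49, 50] (size 5, min 33) -> median=33
Step 11: insert 13 -> lo=[6, 8, 10, 13, 21, 33] (size 6, max 33) hi=[33, 37, 42, 49, 50] (size 5, min 33) -> median=33
Step 12: insert 46 -> lo=[6, 8, 10, 13, 21, 33] (size 6, max 33) hi=[33, 37, 42, 46, 49, 50] (size 6, min 33) -> median=33
Step 13: insert 23 -> lo=[6, 8, 10, 13, 21, 23, 33] (size 7, max 33) hi=[33, 37, 42, 46, 49, 50] (size 6, min 33) -> median=33
Step 14: insert 10 -> lo=[6, 8, 10, 10, 13, 21, 23] (size 7, max 23) hi=[33, 33, 37, 42, 46, 49, 50] (size 7, min 33) -> median=28

Answer: 28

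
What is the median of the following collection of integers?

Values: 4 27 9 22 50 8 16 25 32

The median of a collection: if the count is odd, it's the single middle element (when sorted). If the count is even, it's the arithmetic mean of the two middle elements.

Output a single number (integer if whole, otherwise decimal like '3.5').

Answer: 22

Derivation:
Step 1: insert 4 -> lo=[4] (size 1, max 4) hi=[] (size 0) -> median=4
Step 2: insert 27 -> lo=[4] (size 1, max 4) hi=[27] (size 1, min 27) -> median=15.5
Step 3: insert 9 -> lo=[4, 9] (size 2, max 9) hi=[27] (size 1, min 27) -> median=9
Step 4: insert 22 -> lo=[4, 9] (size 2, max 9) hi=[22, 27] (size 2, min 22) -> median=15.5
Step 5: insert 50 -> lo=[4, 9, 22] (size 3, max 22) hi=[27, 50] (size 2, min 27) -> median=22
Step 6: insert 8 -> lo=[4, 8, 9] (size 3, max 9) hi=[22, 27, 50] (size 3, min 22) -> median=15.5
Step 7: insert 16 -> lo=[4, 8, 9, 16] (size 4, max 16) hi=[22, 27, 50] (size 3, min 22) -> median=16
Step 8: insert 25 -> lo=[4, 8, 9, 16] (size 4, max 16) hi=[22, 25, 27, 50] (size 4, min 22) -> median=19
Step 9: insert 32 -> lo=[4, 8, 9, 16, 22] (size 5, max 22) hi=[25, 27, 32, 50] (size 4, min 25) -> median=22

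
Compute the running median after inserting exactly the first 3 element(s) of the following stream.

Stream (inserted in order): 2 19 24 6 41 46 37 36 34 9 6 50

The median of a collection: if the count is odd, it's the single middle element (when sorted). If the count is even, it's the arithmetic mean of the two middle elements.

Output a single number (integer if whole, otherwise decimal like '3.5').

Answer: 19

Derivation:
Step 1: insert 2 -> lo=[2] (size 1, max 2) hi=[] (size 0) -> median=2
Step 2: insert 19 -> lo=[2] (size 1, max 2) hi=[19] (size 1, min 19) -> median=10.5
Step 3: insert 24 -> lo=[2, 19] (size 2, max 19) hi=[24] (size 1, min 24) -> median=19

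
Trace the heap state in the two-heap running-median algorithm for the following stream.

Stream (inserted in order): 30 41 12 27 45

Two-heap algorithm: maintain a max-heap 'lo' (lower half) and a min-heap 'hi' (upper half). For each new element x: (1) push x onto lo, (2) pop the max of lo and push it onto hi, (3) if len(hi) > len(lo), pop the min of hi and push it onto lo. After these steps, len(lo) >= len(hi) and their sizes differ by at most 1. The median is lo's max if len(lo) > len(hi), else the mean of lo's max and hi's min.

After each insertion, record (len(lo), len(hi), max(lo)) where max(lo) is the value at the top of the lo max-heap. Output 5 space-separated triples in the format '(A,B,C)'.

Answer: (1,0,30) (1,1,30) (2,1,30) (2,2,27) (3,2,30)

Derivation:
Step 1: insert 30 -> lo=[30] hi=[] -> (len(lo)=1, len(hi)=0, max(lo)=30)
Step 2: insert 41 -> lo=[30] hi=[41] -> (len(lo)=1, len(hi)=1, max(lo)=30)
Step 3: insert 12 -> lo=[12, 30] hi=[41] -> (len(lo)=2, len(hi)=1, max(lo)=30)
Step 4: insert 27 -> lo=[12, 27] hi=[30, 41] -> (len(lo)=2, len(hi)=2, max(lo)=27)
Step 5: insert 45 -> lo=[12, 27, 30] hi=[41, 45] -> (len(lo)=3, len(hi)=2, max(lo)=30)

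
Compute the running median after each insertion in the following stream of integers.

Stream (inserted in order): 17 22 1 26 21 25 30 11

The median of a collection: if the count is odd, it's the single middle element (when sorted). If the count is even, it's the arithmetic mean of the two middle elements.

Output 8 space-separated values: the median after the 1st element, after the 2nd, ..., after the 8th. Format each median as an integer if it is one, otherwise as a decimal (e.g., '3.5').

Answer: 17 19.5 17 19.5 21 21.5 22 21.5

Derivation:
Step 1: insert 17 -> lo=[17] (size 1, max 17) hi=[] (size 0) -> median=17
Step 2: insert 22 -> lo=[17] (size 1, max 17) hi=[22] (size 1, min 22) -> median=19.5
Step 3: insert 1 -> lo=[1, 17] (size 2, max 17) hi=[22] (size 1, min 22) -> median=17
Step 4: insert 26 -> lo=[1, 17] (size 2, max 17) hi=[22, 26] (size 2, min 22) -> median=19.5
Step 5: insert 21 -> lo=[1, 17, 21] (size 3, max 21) hi=[22, 26] (size 2, min 22) -> median=21
Step 6: insert 25 -> lo=[1, 17, 21] (size 3, max 21) hi=[22, 25, 26] (size 3, min 22) -> median=21.5
Step 7: insert 30 -> lo=[1, 17, 21, 22] (size 4, max 22) hi=[25, 26, 30] (size 3, min 25) -> median=22
Step 8: insert 11 -> lo=[1, 11, 17, 21] (size 4, max 21) hi=[22, 25, 26, 30] (size 4, min 22) -> median=21.5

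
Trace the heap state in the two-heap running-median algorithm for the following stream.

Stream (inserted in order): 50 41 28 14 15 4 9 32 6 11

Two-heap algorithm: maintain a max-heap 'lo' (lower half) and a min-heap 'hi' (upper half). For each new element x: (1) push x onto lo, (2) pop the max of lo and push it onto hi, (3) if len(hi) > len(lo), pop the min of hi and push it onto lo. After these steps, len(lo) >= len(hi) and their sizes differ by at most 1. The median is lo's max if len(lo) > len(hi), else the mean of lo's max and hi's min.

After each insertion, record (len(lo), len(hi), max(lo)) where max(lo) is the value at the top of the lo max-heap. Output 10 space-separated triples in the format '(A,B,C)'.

Answer: (1,0,50) (1,1,41) (2,1,41) (2,2,28) (3,2,28) (3,3,15) (4,3,15) (4,4,15) (5,4,15) (5,5,14)

Derivation:
Step 1: insert 50 -> lo=[50] hi=[] -> (len(lo)=1, len(hi)=0, max(lo)=50)
Step 2: insert 41 -> lo=[41] hi=[50] -> (len(lo)=1, len(hi)=1, max(lo)=41)
Step 3: insert 28 -> lo=[28, 41] hi=[50] -> (len(lo)=2, len(hi)=1, max(lo)=41)
Step 4: insert 14 -> lo=[14, 28] hi=[41, 50] -> (len(lo)=2, len(hi)=2, max(lo)=28)
Step 5: insert 15 -> lo=[14, 15, 28] hi=[41, 50] -> (len(lo)=3, len(hi)=2, max(lo)=28)
Step 6: insert 4 -> lo=[4, 14, 15] hi=[28, 41, 50] -> (len(lo)=3, len(hi)=3, max(lo)=15)
Step 7: insert 9 -> lo=[4, 9, 14, 15] hi=[28, 41, 50] -> (len(lo)=4, len(hi)=3, max(lo)=15)
Step 8: insert 32 -> lo=[4, 9, 14, 15] hi=[28, 32, 41, 50] -> (len(lo)=4, len(hi)=4, max(lo)=15)
Step 9: insert 6 -> lo=[4, 6, 9, 14, 15] hi=[28, 32, 41, 50] -> (len(lo)=5, len(hi)=4, max(lo)=15)
Step 10: insert 11 -> lo=[4, 6, 9, 11, 14] hi=[15, 28, 32, 41, 50] -> (len(lo)=5, len(hi)=5, max(lo)=14)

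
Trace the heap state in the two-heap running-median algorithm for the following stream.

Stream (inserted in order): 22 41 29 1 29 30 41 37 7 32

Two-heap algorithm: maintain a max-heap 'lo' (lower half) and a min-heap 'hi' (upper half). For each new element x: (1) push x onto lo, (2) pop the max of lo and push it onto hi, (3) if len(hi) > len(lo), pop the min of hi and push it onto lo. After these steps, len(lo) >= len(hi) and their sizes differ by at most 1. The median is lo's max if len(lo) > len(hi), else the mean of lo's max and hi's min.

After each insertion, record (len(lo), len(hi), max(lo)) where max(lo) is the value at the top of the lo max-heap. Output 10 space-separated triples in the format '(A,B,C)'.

Answer: (1,0,22) (1,1,22) (2,1,29) (2,2,22) (3,2,29) (3,3,29) (4,3,29) (4,4,29) (5,4,29) (5,5,29)

Derivation:
Step 1: insert 22 -> lo=[22] hi=[] -> (len(lo)=1, len(hi)=0, max(lo)=22)
Step 2: insert 41 -> lo=[22] hi=[41] -> (len(lo)=1, len(hi)=1, max(lo)=22)
Step 3: insert 29 -> lo=[22, 29] hi=[41] -> (len(lo)=2, len(hi)=1, max(lo)=29)
Step 4: insert 1 -> lo=[1, 22] hi=[29, 41] -> (len(lo)=2, len(hi)=2, max(lo)=22)
Step 5: insert 29 -> lo=[1, 22, 29] hi=[29, 41] -> (len(lo)=3, len(hi)=2, max(lo)=29)
Step 6: insert 30 -> lo=[1, 22, 29] hi=[29, 30, 41] -> (len(lo)=3, len(hi)=3, max(lo)=29)
Step 7: insert 41 -> lo=[1, 22, 29, 29] hi=[30, 41, 41] -> (len(lo)=4, len(hi)=3, max(lo)=29)
Step 8: insert 37 -> lo=[1, 22, 29, 29] hi=[30, 37, 41, 41] -> (len(lo)=4, len(hi)=4, max(lo)=29)
Step 9: insert 7 -> lo=[1, 7, 22, 29, 29] hi=[30, 37, 41, 41] -> (len(lo)=5, len(hi)=4, max(lo)=29)
Step 10: insert 32 -> lo=[1, 7, 22, 29, 29] hi=[30, 32, 37, 41, 41] -> (len(lo)=5, len(hi)=5, max(lo)=29)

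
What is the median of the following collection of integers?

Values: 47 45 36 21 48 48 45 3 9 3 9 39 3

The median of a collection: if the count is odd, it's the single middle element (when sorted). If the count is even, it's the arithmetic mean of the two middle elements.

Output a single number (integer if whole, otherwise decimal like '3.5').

Step 1: insert 47 -> lo=[47] (size 1, max 47) hi=[] (size 0) -> median=47
Step 2: insert 45 -> lo=[45] (size 1, max 45) hi=[47] (size 1, min 47) -> median=46
Step 3: insert 36 -> lo=[36, 45] (size 2, max 45) hi=[47] (size 1, min 47) -> median=45
Step 4: insert 21 -> lo=[21, 36] (size 2, max 36) hi=[45, 47] (size 2, min 45) -> median=40.5
Step 5: insert 48 -> lo=[21, 36, 45] (size 3, max 45) hi=[47, 48] (size 2, min 47) -> median=45
Step 6: insert 48 -> lo=[21, 36, 45] (size 3, max 45) hi=[47, 48, 48] (size 3, min 47) -> median=46
Step 7: insert 45 -> lo=[21, 36, 45, 45] (size 4, max 45) hi=[47, 48, 48] (size 3, min 47) -> median=45
Step 8: insert 3 -> lo=[3, 21, 36, 45] (size 4, max 45) hi=[45, 47, 48, 48] (size 4, min 45) -> median=45
Step 9: insert 9 -> lo=[3, 9, 21, 36, 45] (size 5, max 45) hi=[45, 47, 48, 48] (size 4, min 45) -> median=45
Step 10: insert 3 -> lo=[3, 3, 9, 21, 36] (size 5, max 36) hi=[45, 45, 47, 48, 48] (size 5, min 45) -> median=40.5
Step 11: insert 9 -> lo=[3, 3, 9, 9, 21, 36] (size 6, max 36) hi=[45, 45, 47, 48, 48] (size 5, min 45) -> median=36
Step 12: insert 39 -> lo=[3, 3, 9, 9, 21, 36] (size 6, max 36) hi=[39, 45, 45, 47, 48, 48] (size 6, min 39) -> median=37.5
Step 13: insert 3 -> lo=[3, 3, 3, 9, 9, 21, 36] (size 7, max 36) hi=[39, 45, 45, 47, 48, 48] (size 6, min 39) -> median=36

Answer: 36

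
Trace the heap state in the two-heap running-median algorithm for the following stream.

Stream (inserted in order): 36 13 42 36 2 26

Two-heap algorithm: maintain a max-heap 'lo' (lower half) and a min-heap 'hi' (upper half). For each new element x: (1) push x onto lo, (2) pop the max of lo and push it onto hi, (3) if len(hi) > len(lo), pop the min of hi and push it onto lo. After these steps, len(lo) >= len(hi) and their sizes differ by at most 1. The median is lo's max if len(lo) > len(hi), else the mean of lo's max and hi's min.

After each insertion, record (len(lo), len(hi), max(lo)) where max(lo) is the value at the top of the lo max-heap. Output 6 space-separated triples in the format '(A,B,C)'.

Step 1: insert 36 -> lo=[36] hi=[] -> (len(lo)=1, len(hi)=0, max(lo)=36)
Step 2: insert 13 -> lo=[13] hi=[36] -> (len(lo)=1, len(hi)=1, max(lo)=13)
Step 3: insert 42 -> lo=[13, 36] hi=[42] -> (len(lo)=2, len(hi)=1, max(lo)=36)
Step 4: insert 36 -> lo=[13, 36] hi=[36, 42] -> (len(lo)=2, len(hi)=2, max(lo)=36)
Step 5: insert 2 -> lo=[2, 13, 36] hi=[36, 42] -> (len(lo)=3, len(hi)=2, max(lo)=36)
Step 6: insert 26 -> lo=[2, 13, 26] hi=[36, 36, 42] -> (len(lo)=3, len(hi)=3, max(lo)=26)

Answer: (1,0,36) (1,1,13) (2,1,36) (2,2,36) (3,2,36) (3,3,26)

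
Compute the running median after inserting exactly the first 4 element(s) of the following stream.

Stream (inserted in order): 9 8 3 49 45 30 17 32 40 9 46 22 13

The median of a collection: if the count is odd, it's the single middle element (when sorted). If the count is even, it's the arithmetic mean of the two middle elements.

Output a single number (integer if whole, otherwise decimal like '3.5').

Step 1: insert 9 -> lo=[9] (size 1, max 9) hi=[] (size 0) -> median=9
Step 2: insert 8 -> lo=[8] (size 1, max 8) hi=[9] (size 1, min 9) -> median=8.5
Step 3: insert 3 -> lo=[3, 8] (size 2, max 8) hi=[9] (size 1, min 9) -> median=8
Step 4: insert 49 -> lo=[3, 8] (size 2, max 8) hi=[9, 49] (size 2, min 9) -> median=8.5

Answer: 8.5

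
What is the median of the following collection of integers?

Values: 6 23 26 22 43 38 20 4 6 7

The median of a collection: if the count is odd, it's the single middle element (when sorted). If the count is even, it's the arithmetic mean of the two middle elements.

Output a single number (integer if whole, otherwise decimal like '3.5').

Answer: 21

Derivation:
Step 1: insert 6 -> lo=[6] (size 1, max 6) hi=[] (size 0) -> median=6
Step 2: insert 23 -> lo=[6] (size 1, max 6) hi=[23] (size 1, min 23) -> median=14.5
Step 3: insert 26 -> lo=[6, 23] (size 2, max 23) hi=[26] (size 1, min 26) -> median=23
Step 4: insert 22 -> lo=[6, 22] (size 2, max 22) hi=[23, 26] (size 2, min 23) -> median=22.5
Step 5: insert 43 -> lo=[6, 22, 23] (size 3, max 23) hi=[26, 43] (size 2, min 26) -> median=23
Step 6: insert 38 -> lo=[6, 22, 23] (size 3, max 23) hi=[26, 38, 43] (size 3, min 26) -> median=24.5
Step 7: insert 20 -> lo=[6, 20, 22, 23] (size 4, max 23) hi=[26, 38, 43] (size 3, min 26) -> median=23
Step 8: insert 4 -> lo=[4, 6, 20, 22] (size 4, max 22) hi=[23, 26, 38, 43] (size 4, min 23) -> median=22.5
Step 9: insert 6 -> lo=[4, 6, 6, 20, 22] (size 5, max 22) hi=[23, 26, 38, 43] (size 4, min 23) -> median=22
Step 10: insert 7 -> lo=[4, 6, 6, 7, 20] (size 5, max 20) hi=[22, 23, 26, 38, 43] (size 5, min 22) -> median=21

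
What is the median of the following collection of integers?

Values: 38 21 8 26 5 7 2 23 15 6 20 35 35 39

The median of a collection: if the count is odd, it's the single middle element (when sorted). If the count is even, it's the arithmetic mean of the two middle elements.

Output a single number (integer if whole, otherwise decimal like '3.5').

Step 1: insert 38 -> lo=[38] (size 1, max 38) hi=[] (size 0) -> median=38
Step 2: insert 21 -> lo=[21] (size 1, max 21) hi=[38] (size 1, min 38) -> median=29.5
Step 3: insert 8 -> lo=[8, 21] (size 2, max 21) hi=[38] (size 1, min 38) -> median=21
Step 4: insert 26 -> lo=[8, 21] (size 2, max 21) hi=[26, 38] (size 2, min 26) -> median=23.5
Step 5: insert 5 -> lo=[5, 8, 21] (size 3, max 21) hi=[26, 38] (size 2, min 26) -> median=21
Step 6: insert 7 -> lo=[5, 7, 8] (size 3, max 8) hi=[21, 26, 38] (size 3, min 21) -> median=14.5
Step 7: insert 2 -> lo=[2, 5, 7, 8] (size 4, max 8) hi=[21, 26, 38] (size 3, min 21) -> median=8
Step 8: insert 23 -> lo=[2, 5, 7, 8] (size 4, max 8) hi=[21, 23, 26, 38] (size 4, min 21) -> median=14.5
Step 9: insert 15 -> lo=[2, 5, 7, 8, 15] (size 5, max 15) hi=[21, 23, 26, 38] (size 4, min 21) -> median=15
Step 10: insert 6 -> lo=[2, 5, 6, 7, 8] (size 5, max 8) hi=[15, 21, 23, 26, 38] (size 5, min 15) -> median=11.5
Step 11: insert 20 -> lo=[2, 5, 6, 7, 8, 15] (size 6, max 15) hi=[20, 21, 23, 26, 38] (size 5, min 20) -> median=15
Step 12: insert 35 -> lo=[2, 5, 6, 7, 8, 15] (size 6, max 15) hi=[20, 21, 23, 26, 35, 38] (size 6, min 20) -> median=17.5
Step 13: insert 35 -> lo=[2, 5, 6, 7, 8, 15, 20] (size 7, max 20) hi=[21, 23, 26, 35, 35, 38] (size 6, min 21) -> median=20
Step 14: insert 39 -> lo=[2, 5, 6, 7, 8, 15, 20] (size 7, max 20) hi=[21, 23, 26, 35, 35, 38, 39] (size 7, min 21) -> median=20.5

Answer: 20.5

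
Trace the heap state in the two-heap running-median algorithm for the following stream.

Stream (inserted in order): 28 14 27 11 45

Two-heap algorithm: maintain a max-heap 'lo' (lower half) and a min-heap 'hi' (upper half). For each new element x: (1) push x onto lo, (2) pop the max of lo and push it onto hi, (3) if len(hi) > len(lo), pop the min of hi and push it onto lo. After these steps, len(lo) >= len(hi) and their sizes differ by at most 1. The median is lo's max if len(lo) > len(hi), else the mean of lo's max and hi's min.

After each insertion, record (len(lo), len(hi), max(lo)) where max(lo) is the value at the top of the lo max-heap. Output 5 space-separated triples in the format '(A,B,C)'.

Step 1: insert 28 -> lo=[28] hi=[] -> (len(lo)=1, len(hi)=0, max(lo)=28)
Step 2: insert 14 -> lo=[14] hi=[28] -> (len(lo)=1, len(hi)=1, max(lo)=14)
Step 3: insert 27 -> lo=[14, 27] hi=[28] -> (len(lo)=2, len(hi)=1, max(lo)=27)
Step 4: insert 11 -> lo=[11, 14] hi=[27, 28] -> (len(lo)=2, len(hi)=2, max(lo)=14)
Step 5: insert 45 -> lo=[11, 14, 27] hi=[28, 45] -> (len(lo)=3, len(hi)=2, max(lo)=27)

Answer: (1,0,28) (1,1,14) (2,1,27) (2,2,14) (3,2,27)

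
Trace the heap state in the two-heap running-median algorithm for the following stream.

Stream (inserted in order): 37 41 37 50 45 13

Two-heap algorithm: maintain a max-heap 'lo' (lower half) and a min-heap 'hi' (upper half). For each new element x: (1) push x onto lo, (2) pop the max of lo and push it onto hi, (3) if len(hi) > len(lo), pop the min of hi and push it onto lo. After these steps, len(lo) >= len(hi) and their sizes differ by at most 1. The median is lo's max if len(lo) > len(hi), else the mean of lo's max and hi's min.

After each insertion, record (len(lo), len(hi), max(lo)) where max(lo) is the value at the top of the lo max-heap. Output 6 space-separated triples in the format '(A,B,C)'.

Step 1: insert 37 -> lo=[37] hi=[] -> (len(lo)=1, len(hi)=0, max(lo)=37)
Step 2: insert 41 -> lo=[37] hi=[41] -> (len(lo)=1, len(hi)=1, max(lo)=37)
Step 3: insert 37 -> lo=[37, 37] hi=[41] -> (len(lo)=2, len(hi)=1, max(lo)=37)
Step 4: insert 50 -> lo=[37, 37] hi=[41, 50] -> (len(lo)=2, len(hi)=2, max(lo)=37)
Step 5: insert 45 -> lo=[37, 37, 41] hi=[45, 50] -> (len(lo)=3, len(hi)=2, max(lo)=41)
Step 6: insert 13 -> lo=[13, 37, 37] hi=[41, 45, 50] -> (len(lo)=3, len(hi)=3, max(lo)=37)

Answer: (1,0,37) (1,1,37) (2,1,37) (2,2,37) (3,2,41) (3,3,37)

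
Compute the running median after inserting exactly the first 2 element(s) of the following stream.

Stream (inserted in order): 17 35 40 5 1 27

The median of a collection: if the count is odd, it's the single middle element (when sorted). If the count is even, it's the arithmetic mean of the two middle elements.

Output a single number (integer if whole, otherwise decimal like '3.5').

Answer: 26

Derivation:
Step 1: insert 17 -> lo=[17] (size 1, max 17) hi=[] (size 0) -> median=17
Step 2: insert 35 -> lo=[17] (size 1, max 17) hi=[35] (size 1, min 35) -> median=26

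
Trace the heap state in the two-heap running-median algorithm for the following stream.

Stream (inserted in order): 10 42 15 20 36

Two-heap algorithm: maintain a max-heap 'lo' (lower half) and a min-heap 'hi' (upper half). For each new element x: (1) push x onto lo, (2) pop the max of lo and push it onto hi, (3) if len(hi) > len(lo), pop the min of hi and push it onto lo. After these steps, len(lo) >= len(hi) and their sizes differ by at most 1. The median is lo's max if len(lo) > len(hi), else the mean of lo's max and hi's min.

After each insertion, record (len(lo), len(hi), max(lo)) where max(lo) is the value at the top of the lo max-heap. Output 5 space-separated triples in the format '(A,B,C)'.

Step 1: insert 10 -> lo=[10] hi=[] -> (len(lo)=1, len(hi)=0, max(lo)=10)
Step 2: insert 42 -> lo=[10] hi=[42] -> (len(lo)=1, len(hi)=1, max(lo)=10)
Step 3: insert 15 -> lo=[10, 15] hi=[42] -> (len(lo)=2, len(hi)=1, max(lo)=15)
Step 4: insert 20 -> lo=[10, 15] hi=[20, 42] -> (len(lo)=2, len(hi)=2, max(lo)=15)
Step 5: insert 36 -> lo=[10, 15, 20] hi=[36, 42] -> (len(lo)=3, len(hi)=2, max(lo)=20)

Answer: (1,0,10) (1,1,10) (2,1,15) (2,2,15) (3,2,20)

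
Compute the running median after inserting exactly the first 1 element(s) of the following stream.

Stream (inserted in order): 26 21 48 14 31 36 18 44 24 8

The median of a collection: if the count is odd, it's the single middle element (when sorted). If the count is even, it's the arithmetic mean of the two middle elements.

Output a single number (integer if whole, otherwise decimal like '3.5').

Step 1: insert 26 -> lo=[26] (size 1, max 26) hi=[] (size 0) -> median=26

Answer: 26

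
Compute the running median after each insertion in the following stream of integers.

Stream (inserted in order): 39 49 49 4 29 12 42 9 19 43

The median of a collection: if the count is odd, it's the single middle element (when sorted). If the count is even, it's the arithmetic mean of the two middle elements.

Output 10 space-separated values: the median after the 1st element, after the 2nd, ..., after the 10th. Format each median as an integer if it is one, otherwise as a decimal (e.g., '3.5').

Step 1: insert 39 -> lo=[39] (size 1, max 39) hi=[] (size 0) -> median=39
Step 2: insert 49 -> lo=[39] (size 1, max 39) hi=[49] (size 1, min 49) -> median=44
Step 3: insert 49 -> lo=[39, 49] (size 2, max 49) hi=[49] (size 1, min 49) -> median=49
Step 4: insert 4 -> lo=[4, 39] (size 2, max 39) hi=[49, 49] (size 2, min 49) -> median=44
Step 5: insert 29 -> lo=[4, 29, 39] (size 3, max 39) hi=[49, 49] (size 2, min 49) -> median=39
Step 6: insert 12 -> lo=[4, 12, 29] (size 3, max 29) hi=[39, 49, 49] (size 3, min 39) -> median=34
Step 7: insert 42 -> lo=[4, 12, 29, 39] (size 4, max 39) hi=[42, 49, 49] (size 3, min 42) -> median=39
Step 8: insert 9 -> lo=[4, 9, 12, 29] (size 4, max 29) hi=[39, 42, 49, 49] (size 4, min 39) -> median=34
Step 9: insert 19 -> lo=[4, 9, 12, 19, 29] (size 5, max 29) hi=[39, 42, 49, 49] (size 4, min 39) -> median=29
Step 10: insert 43 -> lo=[4, 9, 12, 19, 29] (size 5, max 29) hi=[39, 42, 43, 49, 49] (size 5, min 39) -> median=34

Answer: 39 44 49 44 39 34 39 34 29 34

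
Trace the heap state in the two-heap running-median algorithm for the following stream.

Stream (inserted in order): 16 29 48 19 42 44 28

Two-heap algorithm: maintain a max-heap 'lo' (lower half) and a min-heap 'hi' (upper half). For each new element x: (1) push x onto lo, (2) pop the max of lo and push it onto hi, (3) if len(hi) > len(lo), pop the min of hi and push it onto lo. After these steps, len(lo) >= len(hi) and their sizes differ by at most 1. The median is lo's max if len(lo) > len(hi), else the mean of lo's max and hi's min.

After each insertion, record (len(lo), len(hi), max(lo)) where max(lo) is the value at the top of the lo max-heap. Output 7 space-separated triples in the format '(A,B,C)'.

Step 1: insert 16 -> lo=[16] hi=[] -> (len(lo)=1, len(hi)=0, max(lo)=16)
Step 2: insert 29 -> lo=[16] hi=[29] -> (len(lo)=1, len(hi)=1, max(lo)=16)
Step 3: insert 48 -> lo=[16, 29] hi=[48] -> (len(lo)=2, len(hi)=1, max(lo)=29)
Step 4: insert 19 -> lo=[16, 19] hi=[29, 48] -> (len(lo)=2, len(hi)=2, max(lo)=19)
Step 5: insert 42 -> lo=[16, 19, 29] hi=[42, 48] -> (len(lo)=3, len(hi)=2, max(lo)=29)
Step 6: insert 44 -> lo=[16, 19, 29] hi=[42, 44, 48] -> (len(lo)=3, len(hi)=3, max(lo)=29)
Step 7: insert 28 -> lo=[16, 19, 28, 29] hi=[42, 44, 48] -> (len(lo)=4, len(hi)=3, max(lo)=29)

Answer: (1,0,16) (1,1,16) (2,1,29) (2,2,19) (3,2,29) (3,3,29) (4,3,29)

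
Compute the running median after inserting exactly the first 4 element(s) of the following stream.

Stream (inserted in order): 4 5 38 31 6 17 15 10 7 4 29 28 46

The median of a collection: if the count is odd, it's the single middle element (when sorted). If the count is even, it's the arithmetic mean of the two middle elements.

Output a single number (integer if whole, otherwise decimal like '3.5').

Step 1: insert 4 -> lo=[4] (size 1, max 4) hi=[] (size 0) -> median=4
Step 2: insert 5 -> lo=[4] (size 1, max 4) hi=[5] (size 1, min 5) -> median=4.5
Step 3: insert 38 -> lo=[4, 5] (size 2, max 5) hi=[38] (size 1, min 38) -> median=5
Step 4: insert 31 -> lo=[4, 5] (size 2, max 5) hi=[31, 38] (size 2, min 31) -> median=18

Answer: 18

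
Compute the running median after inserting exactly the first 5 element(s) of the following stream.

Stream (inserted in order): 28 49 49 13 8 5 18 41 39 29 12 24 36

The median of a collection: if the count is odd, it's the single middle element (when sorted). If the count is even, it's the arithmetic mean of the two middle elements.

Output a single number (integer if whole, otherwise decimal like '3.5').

Answer: 28

Derivation:
Step 1: insert 28 -> lo=[28] (size 1, max 28) hi=[] (size 0) -> median=28
Step 2: insert 49 -> lo=[28] (size 1, max 28) hi=[49] (size 1, min 49) -> median=38.5
Step 3: insert 49 -> lo=[28, 49] (size 2, max 49) hi=[49] (size 1, min 49) -> median=49
Step 4: insert 13 -> lo=[13, 28] (size 2, max 28) hi=[49, 49] (size 2, min 49) -> median=38.5
Step 5: insert 8 -> lo=[8, 13, 28] (size 3, max 28) hi=[49, 49] (size 2, min 49) -> median=28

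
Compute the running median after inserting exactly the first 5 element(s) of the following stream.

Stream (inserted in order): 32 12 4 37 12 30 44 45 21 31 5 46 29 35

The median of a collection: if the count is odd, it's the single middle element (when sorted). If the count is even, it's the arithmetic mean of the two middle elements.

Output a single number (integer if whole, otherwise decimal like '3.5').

Answer: 12

Derivation:
Step 1: insert 32 -> lo=[32] (size 1, max 32) hi=[] (size 0) -> median=32
Step 2: insert 12 -> lo=[12] (size 1, max 12) hi=[32] (size 1, min 32) -> median=22
Step 3: insert 4 -> lo=[4, 12] (size 2, max 12) hi=[32] (size 1, min 32) -> median=12
Step 4: insert 37 -> lo=[4, 12] (size 2, max 12) hi=[32, 37] (size 2, min 32) -> median=22
Step 5: insert 12 -> lo=[4, 12, 12] (size 3, max 12) hi=[32, 37] (size 2, min 32) -> median=12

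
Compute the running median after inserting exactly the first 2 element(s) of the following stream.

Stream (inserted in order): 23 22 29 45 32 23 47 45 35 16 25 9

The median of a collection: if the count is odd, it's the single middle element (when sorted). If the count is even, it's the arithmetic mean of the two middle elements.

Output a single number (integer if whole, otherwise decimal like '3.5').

Answer: 22.5

Derivation:
Step 1: insert 23 -> lo=[23] (size 1, max 23) hi=[] (size 0) -> median=23
Step 2: insert 22 -> lo=[22] (size 1, max 22) hi=[23] (size 1, min 23) -> median=22.5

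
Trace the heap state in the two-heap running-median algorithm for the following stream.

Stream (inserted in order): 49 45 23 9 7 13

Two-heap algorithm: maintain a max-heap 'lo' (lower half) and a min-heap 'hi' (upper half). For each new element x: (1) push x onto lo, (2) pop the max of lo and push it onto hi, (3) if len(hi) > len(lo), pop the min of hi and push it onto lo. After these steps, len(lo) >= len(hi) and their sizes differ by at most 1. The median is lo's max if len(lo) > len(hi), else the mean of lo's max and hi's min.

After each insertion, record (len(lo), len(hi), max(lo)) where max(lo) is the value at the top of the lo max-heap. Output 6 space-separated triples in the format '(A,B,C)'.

Step 1: insert 49 -> lo=[49] hi=[] -> (len(lo)=1, len(hi)=0, max(lo)=49)
Step 2: insert 45 -> lo=[45] hi=[49] -> (len(lo)=1, len(hi)=1, max(lo)=45)
Step 3: insert 23 -> lo=[23, 45] hi=[49] -> (len(lo)=2, len(hi)=1, max(lo)=45)
Step 4: insert 9 -> lo=[9, 23] hi=[45, 49] -> (len(lo)=2, len(hi)=2, max(lo)=23)
Step 5: insert 7 -> lo=[7, 9, 23] hi=[45, 49] -> (len(lo)=3, len(hi)=2, max(lo)=23)
Step 6: insert 13 -> lo=[7, 9, 13] hi=[23, 45, 49] -> (len(lo)=3, len(hi)=3, max(lo)=13)

Answer: (1,0,49) (1,1,45) (2,1,45) (2,2,23) (3,2,23) (3,3,13)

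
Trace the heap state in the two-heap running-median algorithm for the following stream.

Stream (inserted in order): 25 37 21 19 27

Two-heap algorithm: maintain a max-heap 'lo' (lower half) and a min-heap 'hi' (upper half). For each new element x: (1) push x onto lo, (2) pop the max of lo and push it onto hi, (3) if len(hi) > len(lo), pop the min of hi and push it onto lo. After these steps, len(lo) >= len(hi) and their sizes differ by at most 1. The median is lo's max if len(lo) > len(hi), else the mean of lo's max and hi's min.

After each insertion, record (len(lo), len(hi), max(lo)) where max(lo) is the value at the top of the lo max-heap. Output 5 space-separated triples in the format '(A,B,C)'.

Answer: (1,0,25) (1,1,25) (2,1,25) (2,2,21) (3,2,25)

Derivation:
Step 1: insert 25 -> lo=[25] hi=[] -> (len(lo)=1, len(hi)=0, max(lo)=25)
Step 2: insert 37 -> lo=[25] hi=[37] -> (len(lo)=1, len(hi)=1, max(lo)=25)
Step 3: insert 21 -> lo=[21, 25] hi=[37] -> (len(lo)=2, len(hi)=1, max(lo)=25)
Step 4: insert 19 -> lo=[19, 21] hi=[25, 37] -> (len(lo)=2, len(hi)=2, max(lo)=21)
Step 5: insert 27 -> lo=[19, 21, 25] hi=[27, 37] -> (len(lo)=3, len(hi)=2, max(lo)=25)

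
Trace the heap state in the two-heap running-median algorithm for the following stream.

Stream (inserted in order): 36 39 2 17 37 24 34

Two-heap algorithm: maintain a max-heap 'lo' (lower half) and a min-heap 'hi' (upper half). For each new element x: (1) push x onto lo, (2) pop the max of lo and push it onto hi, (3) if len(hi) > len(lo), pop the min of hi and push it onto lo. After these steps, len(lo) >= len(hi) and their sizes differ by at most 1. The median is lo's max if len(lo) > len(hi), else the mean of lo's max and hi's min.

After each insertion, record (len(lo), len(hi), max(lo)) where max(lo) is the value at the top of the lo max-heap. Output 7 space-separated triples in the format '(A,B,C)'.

Step 1: insert 36 -> lo=[36] hi=[] -> (len(lo)=1, len(hi)=0, max(lo)=36)
Step 2: insert 39 -> lo=[36] hi=[39] -> (len(lo)=1, len(hi)=1, max(lo)=36)
Step 3: insert 2 -> lo=[2, 36] hi=[39] -> (len(lo)=2, len(hi)=1, max(lo)=36)
Step 4: insert 17 -> lo=[2, 17] hi=[36, 39] -> (len(lo)=2, len(hi)=2, max(lo)=17)
Step 5: insert 37 -> lo=[2, 17, 36] hi=[37, 39] -> (len(lo)=3, len(hi)=2, max(lo)=36)
Step 6: insert 24 -> lo=[2, 17, 24] hi=[36, 37, 39] -> (len(lo)=3, len(hi)=3, max(lo)=24)
Step 7: insert 34 -> lo=[2, 17, 24, 34] hi=[36, 37, 39] -> (len(lo)=4, len(hi)=3, max(lo)=34)

Answer: (1,0,36) (1,1,36) (2,1,36) (2,2,17) (3,2,36) (3,3,24) (4,3,34)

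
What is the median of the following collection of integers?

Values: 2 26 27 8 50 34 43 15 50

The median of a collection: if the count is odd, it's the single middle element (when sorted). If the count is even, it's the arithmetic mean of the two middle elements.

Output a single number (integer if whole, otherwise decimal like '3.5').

Step 1: insert 2 -> lo=[2] (size 1, max 2) hi=[] (size 0) -> median=2
Step 2: insert 26 -> lo=[2] (size 1, max 2) hi=[26] (size 1, min 26) -> median=14
Step 3: insert 27 -> lo=[2, 26] (size 2, max 26) hi=[27] (size 1, min 27) -> median=26
Step 4: insert 8 -> lo=[2, 8] (size 2, max 8) hi=[26, 27] (size 2, min 26) -> median=17
Step 5: insert 50 -> lo=[2, 8, 26] (size 3, max 26) hi=[27, 50] (size 2, min 27) -> median=26
Step 6: insert 34 -> lo=[2, 8, 26] (size 3, max 26) hi=[27, 34, 50] (size 3, min 27) -> median=26.5
Step 7: insert 43 -> lo=[2, 8, 26, 27] (size 4, max 27) hi=[34, 43, 50] (size 3, min 34) -> median=27
Step 8: insert 15 -> lo=[2, 8, 15, 26] (size 4, max 26) hi=[27, 34, 43, 50] (size 4, min 27) -> median=26.5
Step 9: insert 50 -> lo=[2, 8, 15, 26, 27] (size 5, max 27) hi=[34, 43, 50, 50] (size 4, min 34) -> median=27

Answer: 27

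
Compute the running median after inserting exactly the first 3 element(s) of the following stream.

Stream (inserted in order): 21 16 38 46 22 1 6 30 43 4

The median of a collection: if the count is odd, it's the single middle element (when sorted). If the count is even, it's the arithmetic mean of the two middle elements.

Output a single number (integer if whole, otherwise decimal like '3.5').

Answer: 21

Derivation:
Step 1: insert 21 -> lo=[21] (size 1, max 21) hi=[] (size 0) -> median=21
Step 2: insert 16 -> lo=[16] (size 1, max 16) hi=[21] (size 1, min 21) -> median=18.5
Step 3: insert 38 -> lo=[16, 21] (size 2, max 21) hi=[38] (size 1, min 38) -> median=21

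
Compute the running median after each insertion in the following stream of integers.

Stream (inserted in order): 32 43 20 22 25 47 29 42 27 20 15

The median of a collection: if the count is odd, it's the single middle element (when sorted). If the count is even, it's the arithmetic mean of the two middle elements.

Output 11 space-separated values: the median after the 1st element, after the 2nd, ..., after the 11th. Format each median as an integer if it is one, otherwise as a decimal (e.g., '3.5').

Step 1: insert 32 -> lo=[32] (size 1, max 32) hi=[] (size 0) -> median=32
Step 2: insert 43 -> lo=[32] (size 1, max 32) hi=[43] (size 1, min 43) -> median=37.5
Step 3: insert 20 -> lo=[20, 32] (size 2, max 32) hi=[43] (size 1, min 43) -> median=32
Step 4: insert 22 -> lo=[20, 22] (size 2, max 22) hi=[32, 43] (size 2, min 32) -> median=27
Step 5: insert 25 -> lo=[20, 22, 25] (size 3, max 25) hi=[32, 43] (size 2, min 32) -> median=25
Step 6: insert 47 -> lo=[20, 22, 25] (size 3, max 25) hi=[32, 43, 47] (size 3, min 32) -> median=28.5
Step 7: insert 29 -> lo=[20, 22, 25, 29] (size 4, max 29) hi=[32, 43, 47] (size 3, min 32) -> median=29
Step 8: insert 42 -> lo=[20, 22, 25, 29] (size 4, max 29) hi=[32, 42, 43, 47] (size 4, min 32) -> median=30.5
Step 9: insert 27 -> lo=[20, 22, 25, 27, 29] (size 5, max 29) hi=[32, 42, 43, 47] (size 4, min 32) -> median=29
Step 10: insert 20 -> lo=[20, 20, 22, 25, 27] (size 5, max 27) hi=[29, 32, 42, 43, 47] (size 5, min 29) -> median=28
Step 11: insert 15 -> lo=[15, 20, 20, 22, 25, 27] (size 6, max 27) hi=[29, 32, 42, 43, 47] (size 5, min 29) -> median=27

Answer: 32 37.5 32 27 25 28.5 29 30.5 29 28 27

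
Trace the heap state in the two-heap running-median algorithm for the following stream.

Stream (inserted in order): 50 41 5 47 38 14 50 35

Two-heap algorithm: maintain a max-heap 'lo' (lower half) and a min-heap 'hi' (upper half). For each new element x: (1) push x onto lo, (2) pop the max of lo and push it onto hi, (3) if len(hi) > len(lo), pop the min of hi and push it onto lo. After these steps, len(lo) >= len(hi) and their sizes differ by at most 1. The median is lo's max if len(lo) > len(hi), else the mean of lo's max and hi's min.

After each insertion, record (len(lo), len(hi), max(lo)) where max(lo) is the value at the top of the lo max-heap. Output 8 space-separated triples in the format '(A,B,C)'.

Step 1: insert 50 -> lo=[50] hi=[] -> (len(lo)=1, len(hi)=0, max(lo)=50)
Step 2: insert 41 -> lo=[41] hi=[50] -> (len(lo)=1, len(hi)=1, max(lo)=41)
Step 3: insert 5 -> lo=[5, 41] hi=[50] -> (len(lo)=2, len(hi)=1, max(lo)=41)
Step 4: insert 47 -> lo=[5, 41] hi=[47, 50] -> (len(lo)=2, len(hi)=2, max(lo)=41)
Step 5: insert 38 -> lo=[5, 38, 41] hi=[47, 50] -> (len(lo)=3, len(hi)=2, max(lo)=41)
Step 6: insert 14 -> lo=[5, 14, 38] hi=[41, 47, 50] -> (len(lo)=3, len(hi)=3, max(lo)=38)
Step 7: insert 50 -> lo=[5, 14, 38, 41] hi=[47, 50, 50] -> (len(lo)=4, len(hi)=3, max(lo)=41)
Step 8: insert 35 -> lo=[5, 14, 35, 38] hi=[41, 47, 50, 50] -> (len(lo)=4, len(hi)=4, max(lo)=38)

Answer: (1,0,50) (1,1,41) (2,1,41) (2,2,41) (3,2,41) (3,3,38) (4,3,41) (4,4,38)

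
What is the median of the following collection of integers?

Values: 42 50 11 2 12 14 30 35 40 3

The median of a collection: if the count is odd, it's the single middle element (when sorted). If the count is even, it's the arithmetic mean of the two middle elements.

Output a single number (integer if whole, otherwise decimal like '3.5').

Step 1: insert 42 -> lo=[42] (size 1, max 42) hi=[] (size 0) -> median=42
Step 2: insert 50 -> lo=[42] (size 1, max 42) hi=[50] (size 1, min 50) -> median=46
Step 3: insert 11 -> lo=[11, 42] (size 2, max 42) hi=[50] (size 1, min 50) -> median=42
Step 4: insert 2 -> lo=[2, 11] (size 2, max 11) hi=[42, 50] (size 2, min 42) -> median=26.5
Step 5: insert 12 -> lo=[2, 11, 12] (size 3, max 12) hi=[42, 50] (size 2, min 42) -> median=12
Step 6: insert 14 -> lo=[2, 11, 12] (size 3, max 12) hi=[14, 42, 50] (size 3, min 14) -> median=13
Step 7: insert 30 -> lo=[2, 11, 12, 14] (size 4, max 14) hi=[30, 42, 50] (size 3, min 30) -> median=14
Step 8: insert 35 -> lo=[2, 11, 12, 14] (size 4, max 14) hi=[30, 35, 42, 50] (size 4, min 30) -> median=22
Step 9: insert 40 -> lo=[2, 11, 12, 14, 30] (size 5, max 30) hi=[35, 40, 42, 50] (size 4, min 35) -> median=30
Step 10: insert 3 -> lo=[2, 3, 11, 12, 14] (size 5, max 14) hi=[30, 35, 40, 42, 50] (size 5, min 30) -> median=22

Answer: 22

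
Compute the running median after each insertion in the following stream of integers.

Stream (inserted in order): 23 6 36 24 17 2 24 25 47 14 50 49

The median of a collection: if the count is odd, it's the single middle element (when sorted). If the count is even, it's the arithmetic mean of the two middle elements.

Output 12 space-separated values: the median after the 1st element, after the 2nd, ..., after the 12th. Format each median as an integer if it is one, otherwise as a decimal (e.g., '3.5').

Step 1: insert 23 -> lo=[23] (size 1, max 23) hi=[] (size 0) -> median=23
Step 2: insert 6 -> lo=[6] (size 1, max 6) hi=[23] (size 1, min 23) -> median=14.5
Step 3: insert 36 -> lo=[6, 23] (size 2, max 23) hi=[36] (size 1, min 36) -> median=23
Step 4: insert 24 -> lo=[6, 23] (size 2, max 23) hi=[24, 36] (size 2, min 24) -> median=23.5
Step 5: insert 17 -> lo=[6, 17, 23] (size 3, max 23) hi=[24, 36] (size 2, min 24) -> median=23
Step 6: insert 2 -> lo=[2, 6, 17] (size 3, max 17) hi=[23, 24, 36] (size 3, min 23) -> median=20
Step 7: insert 24 -> lo=[2, 6, 17, 23] (size 4, max 23) hi=[24, 24, 36] (size 3, min 24) -> median=23
Step 8: insert 25 -> lo=[2, 6, 17, 23] (size 4, max 23) hi=[24, 24, 25, 36] (size 4, min 24) -> median=23.5
Step 9: insert 47 -> lo=[2, 6, 17, 23, 24] (size 5, max 24) hi=[24, 25, 36, 47] (size 4, min 24) -> median=24
Step 10: insert 14 -> lo=[2, 6, 14, 17, 23] (size 5, max 23) hi=[24, 24, 25, 36, 47] (size 5, min 24) -> median=23.5
Step 11: insert 50 -> lo=[2, 6, 14, 17, 23, 24] (size 6, max 24) hi=[24, 25, 36, 47, 50] (size 5, min 24) -> median=24
Step 12: insert 49 -> lo=[2, 6, 14, 17, 23, 24] (size 6, max 24) hi=[24, 25, 36, 47, 49, 50] (size 6, min 24) -> median=24

Answer: 23 14.5 23 23.5 23 20 23 23.5 24 23.5 24 24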